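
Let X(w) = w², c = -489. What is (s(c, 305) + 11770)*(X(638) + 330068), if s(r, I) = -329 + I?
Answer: 8658117552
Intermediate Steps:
(s(c, 305) + 11770)*(X(638) + 330068) = ((-329 + 305) + 11770)*(638² + 330068) = (-24 + 11770)*(407044 + 330068) = 11746*737112 = 8658117552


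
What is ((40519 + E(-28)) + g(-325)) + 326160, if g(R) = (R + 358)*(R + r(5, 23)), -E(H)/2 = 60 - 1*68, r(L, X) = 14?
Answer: 356432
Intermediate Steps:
E(H) = 16 (E(H) = -2*(60 - 1*68) = -2*(60 - 68) = -2*(-8) = 16)
g(R) = (14 + R)*(358 + R) (g(R) = (R + 358)*(R + 14) = (358 + R)*(14 + R) = (14 + R)*(358 + R))
((40519 + E(-28)) + g(-325)) + 326160 = ((40519 + 16) + (5012 + (-325)**2 + 372*(-325))) + 326160 = (40535 + (5012 + 105625 - 120900)) + 326160 = (40535 - 10263) + 326160 = 30272 + 326160 = 356432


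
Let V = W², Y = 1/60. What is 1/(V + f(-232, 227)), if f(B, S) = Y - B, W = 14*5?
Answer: 60/307921 ≈ 0.00019486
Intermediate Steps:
W = 70
Y = 1/60 ≈ 0.016667
f(B, S) = 1/60 - B
V = 4900 (V = 70² = 4900)
1/(V + f(-232, 227)) = 1/(4900 + (1/60 - 1*(-232))) = 1/(4900 + (1/60 + 232)) = 1/(4900 + 13921/60) = 1/(307921/60) = 60/307921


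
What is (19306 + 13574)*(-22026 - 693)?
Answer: -747000720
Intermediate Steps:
(19306 + 13574)*(-22026 - 693) = 32880*(-22719) = -747000720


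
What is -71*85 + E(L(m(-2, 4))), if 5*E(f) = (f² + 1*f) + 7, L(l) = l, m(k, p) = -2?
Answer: -30166/5 ≈ -6033.2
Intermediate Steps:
E(f) = 7/5 + f/5 + f²/5 (E(f) = ((f² + 1*f) + 7)/5 = ((f² + f) + 7)/5 = ((f + f²) + 7)/5 = (7 + f + f²)/5 = 7/5 + f/5 + f²/5)
-71*85 + E(L(m(-2, 4))) = -71*85 + (7/5 + (⅕)*(-2) + (⅕)*(-2)²) = -6035 + (7/5 - ⅖ + (⅕)*4) = -6035 + (7/5 - ⅖ + ⅘) = -6035 + 9/5 = -30166/5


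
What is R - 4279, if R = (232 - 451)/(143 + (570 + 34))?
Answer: -1065544/249 ≈ -4279.3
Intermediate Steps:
R = -73/249 (R = -219/(143 + 604) = -219/747 = -219*1/747 = -73/249 ≈ -0.29317)
R - 4279 = -73/249 - 4279 = -1065544/249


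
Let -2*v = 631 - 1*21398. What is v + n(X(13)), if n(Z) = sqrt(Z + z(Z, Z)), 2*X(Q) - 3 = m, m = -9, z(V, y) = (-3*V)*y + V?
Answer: 20767/2 + I*sqrt(33) ≈ 10384.0 + 5.7446*I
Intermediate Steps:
z(V, y) = V - 3*V*y (z(V, y) = -3*V*y + V = V - 3*V*y)
X(Q) = -3 (X(Q) = 3/2 + (1/2)*(-9) = 3/2 - 9/2 = -3)
n(Z) = sqrt(Z + Z*(1 - 3*Z))
v = 20767/2 (v = -(631 - 1*21398)/2 = -(631 - 21398)/2 = -1/2*(-20767) = 20767/2 ≈ 10384.)
v + n(X(13)) = 20767/2 + sqrt(-3*(2 - 3*(-3))) = 20767/2 + sqrt(-3*(2 + 9)) = 20767/2 + sqrt(-3*11) = 20767/2 + sqrt(-33) = 20767/2 + I*sqrt(33)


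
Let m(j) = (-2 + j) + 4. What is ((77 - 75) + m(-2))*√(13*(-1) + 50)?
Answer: 2*√37 ≈ 12.166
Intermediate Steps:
m(j) = 2 + j
((77 - 75) + m(-2))*√(13*(-1) + 50) = ((77 - 75) + (2 - 2))*√(13*(-1) + 50) = (2 + 0)*√(-13 + 50) = 2*√37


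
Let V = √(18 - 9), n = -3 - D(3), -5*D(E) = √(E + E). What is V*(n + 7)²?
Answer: 1218/25 + 24*√6/5 ≈ 60.478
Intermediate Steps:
D(E) = -√2*√E/5 (D(E) = -√(E + E)/5 = -√2*√E/5)
n = -3 + √6/5 (n = -3 - (-1)*√2*√3/5 = -3 - (-1)*√6/5 = -3 + √6/5 ≈ -2.5101)
V = 3 (V = √9 = 3)
V*(n + 7)² = 3*((-3 + √6/5) + 7)² = 3*(4 + √6/5)²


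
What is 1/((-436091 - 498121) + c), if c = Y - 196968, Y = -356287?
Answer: -1/1487467 ≈ -6.7228e-7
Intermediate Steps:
c = -553255 (c = -356287 - 196968 = -553255)
1/((-436091 - 498121) + c) = 1/((-436091 - 498121) - 553255) = 1/(-934212 - 553255) = 1/(-1487467) = -1/1487467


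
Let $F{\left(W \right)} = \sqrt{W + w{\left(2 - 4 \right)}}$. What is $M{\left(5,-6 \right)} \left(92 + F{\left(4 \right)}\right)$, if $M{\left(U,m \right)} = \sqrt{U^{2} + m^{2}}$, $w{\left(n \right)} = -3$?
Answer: $93 \sqrt{61} \approx 726.35$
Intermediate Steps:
$F{\left(W \right)} = \sqrt{-3 + W}$ ($F{\left(W \right)} = \sqrt{W - 3} = \sqrt{-3 + W}$)
$M{\left(5,-6 \right)} \left(92 + F{\left(4 \right)}\right) = \sqrt{5^{2} + \left(-6\right)^{2}} \left(92 + \sqrt{-3 + 4}\right) = \sqrt{25 + 36} \left(92 + \sqrt{1}\right) = \sqrt{61} \left(92 + 1\right) = \sqrt{61} \cdot 93 = 93 \sqrt{61}$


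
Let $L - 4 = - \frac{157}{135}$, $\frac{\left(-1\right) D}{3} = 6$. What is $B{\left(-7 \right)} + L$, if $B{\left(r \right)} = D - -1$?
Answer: $- \frac{1912}{135} \approx -14.163$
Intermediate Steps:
$D = -18$ ($D = \left(-3\right) 6 = -18$)
$B{\left(r \right)} = -17$ ($B{\left(r \right)} = -18 - -1 = -18 + 1 = -17$)
$L = \frac{383}{135}$ ($L = 4 - \frac{157}{135} = \frac{383}{135} \approx 2.837$)
$B{\left(-7 \right)} + L = -17 + \frac{383}{135} = - \frac{1912}{135}$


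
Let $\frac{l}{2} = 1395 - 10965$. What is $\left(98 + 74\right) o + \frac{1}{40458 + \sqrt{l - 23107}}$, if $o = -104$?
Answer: $\frac{- 17888 \sqrt{42247} + 723712703 i}{\sqrt{42247} - 40458 i} \approx -17888.0 - 1.7881 \cdot 10^{-7} i$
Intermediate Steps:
$l = -19140$ ($l = 2 \left(1395 - 10965\right) = 2 \left(-9570\right) = -19140$)
$\left(98 + 74\right) o + \frac{1}{40458 + \sqrt{l - 23107}} = \left(98 + 74\right) \left(-104\right) + \frac{1}{40458 + \sqrt{-19140 - 23107}} = 172 \left(-104\right) + \frac{1}{40458 + \sqrt{-42247}} = -17888 + \frac{1}{40458 + i \sqrt{42247}}$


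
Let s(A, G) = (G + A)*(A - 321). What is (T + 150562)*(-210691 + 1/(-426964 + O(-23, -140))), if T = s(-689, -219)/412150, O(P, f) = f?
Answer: -55841454365262220937/1760309136 ≈ -3.1723e+10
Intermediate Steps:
s(A, G) = (-321 + A)*(A + G) (s(A, G) = (A + G)*(-321 + A) = (-321 + A)*(A + G))
T = 91708/41215 (T = ((-689)**2 - 321*(-689) - 321*(-219) - 689*(-219))/412150 = (474721 + 221169 + 70299 + 150891)*(1/412150) = 917080*(1/412150) = 91708/41215 ≈ 2.2251)
(T + 150562)*(-210691 + 1/(-426964 + O(-23, -140))) = (91708/41215 + 150562)*(-210691 + 1/(-426964 - 140)) = 6205504538*(-210691 + 1/(-427104))/41215 = 6205504538*(-210691 - 1/427104)/41215 = (6205504538/41215)*(-89986968865/427104) = -55841454365262220937/1760309136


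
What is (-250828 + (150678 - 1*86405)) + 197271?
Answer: 10716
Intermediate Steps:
(-250828 + (150678 - 1*86405)) + 197271 = (-250828 + (150678 - 86405)) + 197271 = (-250828 + 64273) + 197271 = -186555 + 197271 = 10716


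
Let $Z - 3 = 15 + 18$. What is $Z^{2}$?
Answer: $1296$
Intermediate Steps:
$Z = 36$ ($Z = 3 + \left(15 + 18\right) = 3 + 33 = 36$)
$Z^{2} = 36^{2} = 1296$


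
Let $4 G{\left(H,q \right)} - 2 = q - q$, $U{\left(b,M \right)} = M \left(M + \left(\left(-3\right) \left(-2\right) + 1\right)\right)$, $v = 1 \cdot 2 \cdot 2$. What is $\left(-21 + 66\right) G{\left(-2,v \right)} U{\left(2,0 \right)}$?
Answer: $0$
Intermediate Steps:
$v = 4$ ($v = 2 \cdot 2 = 4$)
$U{\left(b,M \right)} = M \left(7 + M\right)$ ($U{\left(b,M \right)} = M \left(M + \left(6 + 1\right)\right) = M \left(M + 7\right) = M \left(7 + M\right)$)
$G{\left(H,q \right)} = \frac{1}{2}$ ($G{\left(H,q \right)} = \frac{1}{2} + \frac{q - q}{4} = \frac{1}{2} + \frac{1}{4} \cdot 0 = \frac{1}{2} + 0 = \frac{1}{2}$)
$\left(-21 + 66\right) G{\left(-2,v \right)} U{\left(2,0 \right)} = \left(-21 + 66\right) \frac{0 \left(7 + 0\right)}{2} = 45 \frac{0 \cdot 7}{2} = 45 \cdot \frac{1}{2} \cdot 0 = 45 \cdot 0 = 0$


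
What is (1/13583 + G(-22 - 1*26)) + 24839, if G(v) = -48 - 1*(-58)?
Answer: 337523968/13583 ≈ 24849.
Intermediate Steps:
G(v) = 10 (G(v) = -48 + 58 = 10)
(1/13583 + G(-22 - 1*26)) + 24839 = (1/13583 + 10) + 24839 = 135831/13583 + 24839 = 337523968/13583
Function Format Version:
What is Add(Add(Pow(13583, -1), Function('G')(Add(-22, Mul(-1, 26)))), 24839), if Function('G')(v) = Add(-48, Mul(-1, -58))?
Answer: Rational(337523968, 13583) ≈ 24849.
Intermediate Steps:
Function('G')(v) = 10 (Function('G')(v) = Add(-48, 58) = 10)
Add(Add(Pow(13583, -1), Function('G')(Add(-22, Mul(-1, 26)))), 24839) = Add(Add(Pow(13583, -1), 10), 24839) = Add(Add(Rational(1, 13583), 10), 24839) = Add(Rational(135831, 13583), 24839) = Rational(337523968, 13583)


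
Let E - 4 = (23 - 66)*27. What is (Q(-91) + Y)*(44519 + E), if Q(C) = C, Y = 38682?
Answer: 1673382942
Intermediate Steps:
E = -1157 (E = 4 + (23 - 66)*27 = 4 - 43*27 = 4 - 1161 = -1157)
(Q(-91) + Y)*(44519 + E) = (-91 + 38682)*(44519 - 1157) = 38591*43362 = 1673382942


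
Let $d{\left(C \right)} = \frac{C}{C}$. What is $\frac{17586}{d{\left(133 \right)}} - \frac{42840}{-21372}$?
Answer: $\frac{31324236}{1781} \approx 17588.0$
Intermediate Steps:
$d{\left(C \right)} = 1$
$\frac{17586}{d{\left(133 \right)}} - \frac{42840}{-21372} = \frac{17586}{1} - \frac{42840}{-21372} = 17586 \cdot 1 - - \frac{3570}{1781} = 17586 + \frac{3570}{1781} = \frac{31324236}{1781}$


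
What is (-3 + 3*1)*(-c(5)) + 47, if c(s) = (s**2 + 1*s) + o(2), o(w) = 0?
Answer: 47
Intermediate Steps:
c(s) = s + s**2 (c(s) = (s**2 + 1*s) + 0 = (s**2 + s) + 0 = (s + s**2) + 0 = s + s**2)
(-3 + 3*1)*(-c(5)) + 47 = (-3 + 3*1)*(-5*(1 + 5)) + 47 = (-3 + 3)*(-5*6) + 47 = 0*(-1*30) + 47 = 0*(-30) + 47 = 0 + 47 = 47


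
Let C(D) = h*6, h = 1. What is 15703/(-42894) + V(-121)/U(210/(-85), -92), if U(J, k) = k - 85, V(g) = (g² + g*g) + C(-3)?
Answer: -419686301/2530746 ≈ -165.83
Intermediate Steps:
C(D) = 6 (C(D) = 1*6 = 6)
V(g) = 6 + 2*g² (V(g) = (g² + g*g) + 6 = (g² + g²) + 6 = 2*g² + 6 = 6 + 2*g²)
U(J, k) = -85 + k
15703/(-42894) + V(-121)/U(210/(-85), -92) = 15703/(-42894) + (6 + 2*(-121)²)/(-85 - 92) = 15703*(-1/42894) + (6 + 2*14641)/(-177) = -15703/42894 + (6 + 29282)*(-1/177) = -15703/42894 + 29288*(-1/177) = -15703/42894 - 29288/177 = -419686301/2530746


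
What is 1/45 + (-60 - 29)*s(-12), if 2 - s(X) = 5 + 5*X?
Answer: -228284/45 ≈ -5073.0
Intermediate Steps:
s(X) = -3 - 5*X (s(X) = 2 - (5 + 5*X) = 2 + (-5 - 5*X) = -3 - 5*X)
1/45 + (-60 - 29)*s(-12) = 1/45 + (-60 - 29)*(-3 - 5*(-12)) = 1/45 - 89*(-3 + 60) = 1/45 - 89*57 = 1/45 - 5073 = -228284/45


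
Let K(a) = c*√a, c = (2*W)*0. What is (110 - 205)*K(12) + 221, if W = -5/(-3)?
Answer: 221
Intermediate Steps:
W = 5/3 (W = -5*(-⅓) = 5/3 ≈ 1.6667)
c = 0 (c = (2*(5/3))*0 = (10/3)*0 = 0)
K(a) = 0 (K(a) = 0*√a = 0)
(110 - 205)*K(12) + 221 = (110 - 205)*0 + 221 = -95*0 + 221 = 0 + 221 = 221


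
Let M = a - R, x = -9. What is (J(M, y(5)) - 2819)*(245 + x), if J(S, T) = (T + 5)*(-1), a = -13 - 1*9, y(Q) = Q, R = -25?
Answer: -667644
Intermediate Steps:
a = -22 (a = -13 - 9 = -22)
M = 3 (M = -22 - 1*(-25) = -22 + 25 = 3)
J(S, T) = -5 - T (J(S, T) = (5 + T)*(-1) = -5 - T)
(J(M, y(5)) - 2819)*(245 + x) = ((-5 - 1*5) - 2819)*(245 - 9) = ((-5 - 5) - 2819)*236 = (-10 - 2819)*236 = -2829*236 = -667644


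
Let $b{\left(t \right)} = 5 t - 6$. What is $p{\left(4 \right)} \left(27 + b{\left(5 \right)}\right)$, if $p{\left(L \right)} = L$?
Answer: $184$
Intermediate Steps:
$b{\left(t \right)} = -6 + 5 t$
$p{\left(4 \right)} \left(27 + b{\left(5 \right)}\right) = 4 \left(27 + \left(-6 + 5 \cdot 5\right)\right) = 4 \left(27 + \left(-6 + 25\right)\right) = 4 \left(27 + 19\right) = 4 \cdot 46 = 184$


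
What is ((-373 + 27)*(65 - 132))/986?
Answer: 11591/493 ≈ 23.511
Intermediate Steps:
((-373 + 27)*(65 - 132))/986 = -346*(-67)*(1/986) = 23182*(1/986) = 11591/493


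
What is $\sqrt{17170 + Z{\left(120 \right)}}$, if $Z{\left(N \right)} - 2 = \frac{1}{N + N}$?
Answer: $\frac{\sqrt{61819215}}{60} \approx 131.04$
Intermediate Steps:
$Z{\left(N \right)} = 2 + \frac{1}{2 N}$ ($Z{\left(N \right)} = 2 + \frac{1}{N + N} = 2 + \frac{1}{2 N}$)
$\sqrt{17170 + Z{\left(120 \right)}} = \sqrt{17170 + \left(2 + \frac{1}{2 \cdot 120}\right)} = \sqrt{17170 + \left(2 + \frac{1}{2} \cdot \frac{1}{120}\right)} = \sqrt{17170 + \left(2 + \frac{1}{240}\right)} = \sqrt{17170 + \frac{481}{240}} = \sqrt{\frac{4121281}{240}} = \frac{\sqrt{61819215}}{60}$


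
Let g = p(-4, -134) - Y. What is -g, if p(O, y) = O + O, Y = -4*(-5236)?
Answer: 20952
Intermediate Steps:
Y = 20944
p(O, y) = 2*O
g = -20952 (g = 2*(-4) - 1*20944 = -8 - 20944 = -20952)
-g = -1*(-20952) = 20952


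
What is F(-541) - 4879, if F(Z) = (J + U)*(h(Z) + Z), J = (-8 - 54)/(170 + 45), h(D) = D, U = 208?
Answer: -49368941/215 ≈ -2.2962e+5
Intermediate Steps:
J = -62/215 ≈ -0.28837
F(Z) = 89316*Z/215 (F(Z) = (-62/215 + 208)*(Z + Z) = 44658*(2*Z)/215 = 89316*Z/215)
F(-541) - 4879 = (89316/215)*(-541) - 4879 = -48319956/215 - 4879 = -49368941/215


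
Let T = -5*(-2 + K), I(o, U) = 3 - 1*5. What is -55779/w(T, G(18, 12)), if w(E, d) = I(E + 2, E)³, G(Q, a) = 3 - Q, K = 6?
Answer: 55779/8 ≈ 6972.4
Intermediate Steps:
I(o, U) = -2 (I(o, U) = 3 - 5 = -2)
T = -20 (T = -5*(-2 + 6) = -5*4 = -20)
w(E, d) = -8 (w(E, d) = (-2)³ = -8)
-55779/w(T, G(18, 12)) = -55779/(-8) = -55779*(-⅛) = 55779/8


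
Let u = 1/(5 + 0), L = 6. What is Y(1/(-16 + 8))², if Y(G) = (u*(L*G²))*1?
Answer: 9/25600 ≈ 0.00035156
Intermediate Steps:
u = ⅕ (u = 1/5 = ⅕ ≈ 0.20000)
Y(G) = 6*G²/5 (Y(G) = ((6*G²)/5)*1 = (6*G²/5)*1 = 6*G²/5)
Y(1/(-16 + 8))² = (6*(1/(-16 + 8))²/5)² = (6*(1/(-8))²/5)² = (6*(-⅛)²/5)² = ((6/5)*(1/64))² = (3/160)² = 9/25600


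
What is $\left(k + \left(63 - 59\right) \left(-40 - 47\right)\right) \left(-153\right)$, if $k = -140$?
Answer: $74664$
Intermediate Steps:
$\left(k + \left(63 - 59\right) \left(-40 - 47\right)\right) \left(-153\right) = \left(-140 + \left(63 - 59\right) \left(-40 - 47\right)\right) \left(-153\right) = \left(-140 + 4 \left(-40 - 47\right)\right) \left(-153\right) = \left(-140 + 4 \left(-87\right)\right) \left(-153\right) = \left(-140 - 348\right) \left(-153\right) = \left(-488\right) \left(-153\right) = 74664$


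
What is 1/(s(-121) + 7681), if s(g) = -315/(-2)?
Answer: 2/15677 ≈ 0.00012758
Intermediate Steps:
s(g) = 315/2 (s(g) = -315*(-½) = 315/2)
1/(s(-121) + 7681) = 1/(315/2 + 7681) = 1/(15677/2) = 2/15677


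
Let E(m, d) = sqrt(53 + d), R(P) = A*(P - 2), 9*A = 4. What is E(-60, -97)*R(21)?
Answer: 152*I*sqrt(11)/9 ≈ 56.014*I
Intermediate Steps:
A = 4/9 (A = (1/9)*4 = 4/9 ≈ 0.44444)
R(P) = -8/9 + 4*P/9 (R(P) = 4*(P - 2)/9 = 4*(-2 + P)/9 = -8/9 + 4*P/9)
E(-60, -97)*R(21) = sqrt(53 - 97)*(-8/9 + (4/9)*21) = sqrt(-44)*(-8/9 + 28/3) = (2*I*sqrt(11))*(76/9) = 152*I*sqrt(11)/9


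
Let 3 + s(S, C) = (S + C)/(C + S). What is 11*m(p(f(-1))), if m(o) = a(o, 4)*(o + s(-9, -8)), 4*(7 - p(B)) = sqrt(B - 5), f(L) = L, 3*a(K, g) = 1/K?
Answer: 3113/1185 - 44*I*sqrt(6)/1185 ≈ 2.627 - 0.090952*I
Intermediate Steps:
a(K, g) = 1/(3*K)
s(S, C) = -2 (s(S, C) = -3 + (S + C)/(C + S) = -3 + (C + S)/(C + S) = -3 + 1 = -2)
p(B) = 7 - sqrt(-5 + B)/4 (p(B) = 7 - sqrt(B - 5)/4 = 7 - sqrt(-5 + B)/4)
m(o) = (-2 + o)/(3*o) (m(o) = (1/(3*o))*(o - 2) = (1/(3*o))*(-2 + o) = (-2 + o)/(3*o))
11*m(p(f(-1))) = 11*((-2 + (7 - sqrt(-5 - 1)/4))/(3*(7 - sqrt(-5 - 1)/4))) = 11*((-2 + (7 - I*sqrt(6)/4))/(3*(7 - I*sqrt(6)/4))) = 11*((5 - I*sqrt(6)/4)/(3*(7 - I*sqrt(6)/4))) = 11*(5 - I*sqrt(6)/4)/(3*(7 - I*sqrt(6)/4))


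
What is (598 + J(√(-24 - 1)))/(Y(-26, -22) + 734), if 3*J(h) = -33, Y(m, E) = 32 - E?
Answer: 587/788 ≈ 0.74492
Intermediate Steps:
J(h) = -11 (J(h) = (⅓)*(-33) = -11)
(598 + J(√(-24 - 1)))/(Y(-26, -22) + 734) = (598 - 11)/((32 - 1*(-22)) + 734) = 587/((32 + 22) + 734) = 587/(54 + 734) = 587/788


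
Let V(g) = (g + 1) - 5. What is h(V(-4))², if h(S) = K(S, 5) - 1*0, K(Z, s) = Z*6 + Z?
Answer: 3136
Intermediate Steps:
K(Z, s) = 7*Z (K(Z, s) = 6*Z + Z = 7*Z)
V(g) = -4 + g (V(g) = (1 + g) - 5 = -4 + g)
h(S) = 7*S (h(S) = 7*S - 1*0 = 7*S + 0 = 7*S)
h(V(-4))² = (7*(-4 - 4))² = (7*(-8))² = (-56)² = 3136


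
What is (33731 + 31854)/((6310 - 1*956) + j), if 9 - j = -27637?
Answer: 13117/6600 ≈ 1.9874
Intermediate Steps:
j = 27646 (j = 9 - 1*(-27637) = 9 + 27637 = 27646)
(33731 + 31854)/((6310 - 1*956) + j) = (33731 + 31854)/((6310 - 1*956) + 27646) = 65585/((6310 - 956) + 27646) = 65585/(5354 + 27646) = 65585/33000 = 65585*(1/33000) = 13117/6600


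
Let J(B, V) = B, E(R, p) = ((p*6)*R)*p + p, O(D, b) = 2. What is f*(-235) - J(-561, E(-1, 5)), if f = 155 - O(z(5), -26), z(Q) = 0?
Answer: -35394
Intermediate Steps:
E(R, p) = p + 6*R*p**2 (E(R, p) = ((6*p)*R)*p + p = (6*R*p)*p + p = 6*R*p**2 + p = p + 6*R*p**2)
f = 153 (f = 155 - 1*2 = 155 - 2 = 153)
f*(-235) - J(-561, E(-1, 5)) = 153*(-235) - 1*(-561) = -35955 + 561 = -35394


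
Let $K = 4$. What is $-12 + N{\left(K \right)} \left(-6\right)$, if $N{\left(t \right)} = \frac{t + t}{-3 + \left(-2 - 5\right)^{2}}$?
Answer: $- \frac{300}{23} \approx -13.043$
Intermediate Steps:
$N{\left(t \right)} = \frac{t}{23}$ ($N{\left(t \right)} = \frac{2 t}{-3 + \left(-7\right)^{2}} = \frac{2 t}{-3 + 49} = \frac{2 t}{46} = 2 t \frac{1}{46} = \frac{t}{23}$)
$-12 + N{\left(K \right)} \left(-6\right) = -12 + \frac{1}{23} \cdot 4 \left(-6\right) = -12 + \frac{4}{23} \left(-6\right) = -12 - \frac{24}{23} = - \frac{300}{23}$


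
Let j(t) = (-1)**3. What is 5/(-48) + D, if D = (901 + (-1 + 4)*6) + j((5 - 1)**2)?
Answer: 44059/48 ≈ 917.90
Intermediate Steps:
j(t) = -1
D = 918 (D = (901 + (-1 + 4)*6) - 1 = (901 + 3*6) - 1 = (901 + 18) - 1 = 919 - 1 = 918)
5/(-48) + D = 5/(-48) + 918 = -1/48*5 + 918 = -5/48 + 918 = 44059/48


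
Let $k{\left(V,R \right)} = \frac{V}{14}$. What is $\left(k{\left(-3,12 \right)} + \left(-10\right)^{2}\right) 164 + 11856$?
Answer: $\frac{197546}{7} \approx 28221.0$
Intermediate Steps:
$k{\left(V,R \right)} = \frac{V}{14}$ ($k{\left(V,R \right)} = V \frac{1}{14} = \frac{V}{14}$)
$\left(k{\left(-3,12 \right)} + \left(-10\right)^{2}\right) 164 + 11856 = \left(\frac{1}{14} \left(-3\right) + \left(-10\right)^{2}\right) 164 + 11856 = \left(- \frac{3}{14} + 100\right) 164 + 11856 = \frac{1397}{14} \cdot 164 + 11856 = \frac{114554}{7} + 11856 = \frac{197546}{7}$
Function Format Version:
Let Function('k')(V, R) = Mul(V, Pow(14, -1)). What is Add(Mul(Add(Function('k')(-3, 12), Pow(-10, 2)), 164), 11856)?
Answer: Rational(197546, 7) ≈ 28221.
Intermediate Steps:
Function('k')(V, R) = Mul(Rational(1, 14), V) (Function('k')(V, R) = Mul(V, Rational(1, 14)) = Mul(Rational(1, 14), V))
Add(Mul(Add(Function('k')(-3, 12), Pow(-10, 2)), 164), 11856) = Add(Mul(Add(Mul(Rational(1, 14), -3), Pow(-10, 2)), 164), 11856) = Add(Mul(Add(Rational(-3, 14), 100), 164), 11856) = Add(Mul(Rational(1397, 14), 164), 11856) = Add(Rational(114554, 7), 11856) = Rational(197546, 7)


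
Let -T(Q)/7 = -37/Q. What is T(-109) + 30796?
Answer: 3356505/109 ≈ 30794.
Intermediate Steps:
T(Q) = 259/Q (T(Q) = -(-259)/Q = 259/Q)
T(-109) + 30796 = 259/(-109) + 30796 = 259*(-1/109) + 30796 = -259/109 + 30796 = 3356505/109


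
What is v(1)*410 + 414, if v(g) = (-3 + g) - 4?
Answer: -2046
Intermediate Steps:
v(g) = -7 + g
v(1)*410 + 414 = (-7 + 1)*410 + 414 = -6*410 + 414 = -2460 + 414 = -2046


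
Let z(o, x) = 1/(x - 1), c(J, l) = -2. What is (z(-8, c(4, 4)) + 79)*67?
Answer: 15812/3 ≈ 5270.7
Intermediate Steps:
z(o, x) = 1/(-1 + x)
(z(-8, c(4, 4)) + 79)*67 = (1/(-1 - 2) + 79)*67 = (1/(-3) + 79)*67 = (-1/3 + 79)*67 = (236/3)*67 = 15812/3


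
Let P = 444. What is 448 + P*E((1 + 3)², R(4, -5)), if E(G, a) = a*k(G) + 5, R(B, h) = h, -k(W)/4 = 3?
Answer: 29308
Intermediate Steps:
k(W) = -12 (k(W) = -4*3 = -12)
E(G, a) = 5 - 12*a (E(G, a) = a*(-12) + 5 = -12*a + 5 = 5 - 12*a)
448 + P*E((1 + 3)², R(4, -5)) = 448 + 444*(5 - 12*(-5)) = 448 + 444*(5 + 60) = 448 + 444*65 = 448 + 28860 = 29308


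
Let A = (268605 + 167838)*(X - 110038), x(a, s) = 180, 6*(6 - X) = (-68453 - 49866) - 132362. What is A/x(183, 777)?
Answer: -59576069791/360 ≈ -1.6549e+8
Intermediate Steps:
X = 250717/6 (X = 6 - ((-68453 - 49866) - 132362)/6 = 6 - (-118319 - 132362)/6 = 6 - ⅙*(-250681) = 6 + 250681/6 = 250717/6 ≈ 41786.)
A = -59576069791/2 (A = (268605 + 167838)*(250717/6 - 110038) = 436443*(-409511/6) = -59576069791/2 ≈ -2.9788e+10)
A/x(183, 777) = -59576069791/2/180 = -59576069791/2*1/180 = -59576069791/360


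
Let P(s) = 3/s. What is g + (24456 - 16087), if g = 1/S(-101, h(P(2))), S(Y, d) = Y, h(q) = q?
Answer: 845268/101 ≈ 8369.0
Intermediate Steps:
g = -1/101 (g = 1/(-101) = -1/101 ≈ -0.0099010)
g + (24456 - 16087) = -1/101 + (24456 - 16087) = -1/101 + 8369 = 845268/101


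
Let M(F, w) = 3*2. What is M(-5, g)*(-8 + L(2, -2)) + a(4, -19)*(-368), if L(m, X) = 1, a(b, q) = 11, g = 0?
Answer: -4090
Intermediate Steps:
M(F, w) = 6
M(-5, g)*(-8 + L(2, -2)) + a(4, -19)*(-368) = 6*(-8 + 1) + 11*(-368) = 6*(-7) - 4048 = -42 - 4048 = -4090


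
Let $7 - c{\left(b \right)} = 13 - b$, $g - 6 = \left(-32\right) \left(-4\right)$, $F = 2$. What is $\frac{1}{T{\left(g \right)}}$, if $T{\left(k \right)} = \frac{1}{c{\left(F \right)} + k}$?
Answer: $130$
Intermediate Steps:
$g = 134$ ($g = 6 - -128 = 6 + 128 = 134$)
$c{\left(b \right)} = -6 + b$ ($c{\left(b \right)} = 7 - \left(13 - b\right) = 7 + \left(-13 + b\right) = -6 + b$)
$T{\left(k \right)} = \frac{1}{-4 + k}$ ($T{\left(k \right)} = \frac{1}{\left(-6 + 2\right) + k} = \frac{1}{-4 + k}$)
$\frac{1}{T{\left(g \right)}} = \frac{1}{\frac{1}{-4 + 134}} = \frac{1}{\frac{1}{130}} = 130$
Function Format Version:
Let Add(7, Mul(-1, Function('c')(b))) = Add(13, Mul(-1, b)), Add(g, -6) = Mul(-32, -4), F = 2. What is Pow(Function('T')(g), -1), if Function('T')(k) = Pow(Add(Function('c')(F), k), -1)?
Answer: 130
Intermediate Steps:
g = 134 (g = Add(6, Mul(-32, -4)) = Add(6, 128) = 134)
Function('c')(b) = Add(-6, b) (Function('c')(b) = Add(7, Mul(-1, Add(13, Mul(-1, b)))) = Add(7, Add(-13, b)) = Add(-6, b))
Function('T')(k) = Pow(Add(-4, k), -1) (Function('T')(k) = Pow(Add(Add(-6, 2), k), -1) = Pow(Add(-4, k), -1))
Pow(Function('T')(g), -1) = Pow(Pow(Add(-4, 134), -1), -1) = Pow(Pow(130, -1), -1) = Pow(Rational(1, 130), -1) = 130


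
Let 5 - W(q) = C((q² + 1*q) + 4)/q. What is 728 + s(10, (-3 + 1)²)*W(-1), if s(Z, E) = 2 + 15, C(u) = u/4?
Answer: 830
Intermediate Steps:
C(u) = u/4 (C(u) = u*(¼) = u/4)
s(Z, E) = 17
W(q) = 5 - (1 + q/4 + q²/4)/q (W(q) = 5 - ((q² + 1*q) + 4)/4/q = 5 - ((q² + q) + 4)/4/q = 5 - ((q + q²) + 4)/4/q = 5 - (4 + q + q²)/4/q = 5 - (1 + q/4 + q²/4)/q)
728 + s(10, (-3 + 1)²)*W(-1) = 728 + 17*(19/4 - 1/(-1) - ¼*(-1)) = 728 + 17*(19/4 - 1*(-1) + ¼) = 728 + 17*(19/4 + 1 + ¼) = 728 + 17*6 = 728 + 102 = 830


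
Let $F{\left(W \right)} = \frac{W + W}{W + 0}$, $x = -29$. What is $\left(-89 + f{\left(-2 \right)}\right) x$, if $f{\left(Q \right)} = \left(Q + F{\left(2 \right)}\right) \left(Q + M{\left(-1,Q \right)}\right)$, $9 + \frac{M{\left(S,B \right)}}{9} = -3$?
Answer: $2581$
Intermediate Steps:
$M{\left(S,B \right)} = -108$ ($M{\left(S,B \right)} = -81 + 9 \left(-3\right) = -81 - 27 = -108$)
$F{\left(W \right)} = 2$ ($F{\left(W \right)} = \frac{2 W}{W} = 2$)
$f{\left(Q \right)} = \left(-108 + Q\right) \left(2 + Q\right)$ ($f{\left(Q \right)} = \left(Q + 2\right) \left(Q - 108\right) = \left(2 + Q\right) \left(-108 + Q\right) = \left(-108 + Q\right) \left(2 + Q\right)$)
$\left(-89 + f{\left(-2 \right)}\right) x = \left(-89 - \left(4 - 4\right)\right) \left(-29\right) = \left(-89 + \left(-216 + 4 + 212\right)\right) \left(-29\right) = \left(-89 + 0\right) \left(-29\right) = \left(-89\right) \left(-29\right) = 2581$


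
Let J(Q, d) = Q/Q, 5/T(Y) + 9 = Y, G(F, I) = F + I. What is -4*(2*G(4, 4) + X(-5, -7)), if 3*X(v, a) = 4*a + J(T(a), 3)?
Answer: -28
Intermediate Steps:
T(Y) = 5/(-9 + Y)
J(Q, d) = 1
X(v, a) = ⅓ + 4*a/3 (X(v, a) = (4*a + 1)/3 = (1 + 4*a)/3 = ⅓ + 4*a/3)
-4*(2*G(4, 4) + X(-5, -7)) = -4*(2*(4 + 4) + (⅓ + (4/3)*(-7))) = -4*(2*8 + (⅓ - 28/3)) = -4*(16 - 9) = -4*7 = -28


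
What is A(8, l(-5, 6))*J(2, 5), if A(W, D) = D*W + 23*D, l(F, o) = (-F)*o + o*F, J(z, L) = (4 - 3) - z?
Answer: 0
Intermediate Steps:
J(z, L) = 1 - z
l(F, o) = 0 (l(F, o) = -F*o + F*o = 0)
A(W, D) = 23*D + D*W
A(8, l(-5, 6))*J(2, 5) = (0*(23 + 8))*(1 - 1*2) = (0*31)*(1 - 2) = 0*(-1) = 0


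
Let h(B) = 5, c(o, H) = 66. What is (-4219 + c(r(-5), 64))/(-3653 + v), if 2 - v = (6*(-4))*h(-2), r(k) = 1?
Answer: 4153/3531 ≈ 1.1762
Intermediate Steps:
v = 122 (v = 2 - 6*(-4)*5 = 2 - (-24)*5 = 2 - 1*(-120) = 2 + 120 = 122)
(-4219 + c(r(-5), 64))/(-3653 + v) = (-4219 + 66)/(-3653 + 122) = -4153/(-3531) = -4153*(-1/3531) = 4153/3531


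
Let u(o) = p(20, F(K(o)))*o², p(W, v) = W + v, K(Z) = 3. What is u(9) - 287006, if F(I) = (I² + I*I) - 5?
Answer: -284333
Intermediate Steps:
F(I) = -5 + 2*I² (F(I) = (I² + I²) - 5 = 2*I² - 5 = -5 + 2*I²)
u(o) = 33*o² (u(o) = (20 + (-5 + 2*3²))*o² = (20 + (-5 + 2*9))*o² = (20 + (-5 + 18))*o² = (20 + 13)*o² = 33*o²)
u(9) - 287006 = 33*9² - 287006 = 33*81 - 287006 = 2673 - 287006 = -284333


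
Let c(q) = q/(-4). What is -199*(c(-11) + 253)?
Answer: -203577/4 ≈ -50894.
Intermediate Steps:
c(q) = -q/4 (c(q) = q*(-¼) = -q/4)
-199*(c(-11) + 253) = -199*(-¼*(-11) + 253) = -199*(11/4 + 253) = -199*1023/4 = -203577/4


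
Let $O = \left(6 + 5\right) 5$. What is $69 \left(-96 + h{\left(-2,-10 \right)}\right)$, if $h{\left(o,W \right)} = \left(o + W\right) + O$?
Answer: $-3657$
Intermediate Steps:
$O = 55$ ($O = 11 \cdot 5 = 55$)
$h{\left(o,W \right)} = 55 + W + o$ ($h{\left(o,W \right)} = \left(o + W\right) + 55 = \left(W + o\right) + 55 = 55 + W + o$)
$69 \left(-96 + h{\left(-2,-10 \right)}\right) = 69 \left(-96 - -43\right) = 69 \left(-96 + 43\right) = 69 \left(-53\right) = -3657$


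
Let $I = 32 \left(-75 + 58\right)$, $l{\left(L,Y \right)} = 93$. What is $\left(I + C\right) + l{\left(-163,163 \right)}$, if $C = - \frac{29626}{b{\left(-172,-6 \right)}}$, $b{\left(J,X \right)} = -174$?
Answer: $- \frac{24424}{87} \approx -280.74$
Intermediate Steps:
$C = \frac{14813}{87}$ ($C = - \frac{29626}{-174} = \left(-29626\right) \left(- \frac{1}{174}\right) = \frac{14813}{87} \approx 170.26$)
$I = -544$ ($I = 32 \left(-17\right) = -544$)
$\left(I + C\right) + l{\left(-163,163 \right)} = \left(-544 + \frac{14813}{87}\right) + 93 = - \frac{32515}{87} + 93 = - \frac{24424}{87}$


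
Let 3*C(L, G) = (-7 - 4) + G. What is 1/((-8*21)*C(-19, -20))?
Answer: 1/1736 ≈ 0.00057604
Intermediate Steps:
C(L, G) = -11/3 + G/3 (C(L, G) = ((-7 - 4) + G)/3 = (-11 + G)/3 = -11/3 + G/3)
1/((-8*21)*C(-19, -20)) = 1/((-8*21)*(-11/3 + (⅓)*(-20))) = 1/(-168*(-11/3 - 20/3)) = 1/(-168*(-31/3)) = 1/1736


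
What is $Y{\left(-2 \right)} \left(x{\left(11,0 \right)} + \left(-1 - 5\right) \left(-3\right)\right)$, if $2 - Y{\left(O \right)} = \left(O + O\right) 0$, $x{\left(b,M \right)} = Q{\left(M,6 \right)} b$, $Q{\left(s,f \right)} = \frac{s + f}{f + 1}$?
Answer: $\frac{384}{7} \approx 54.857$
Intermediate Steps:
$Q{\left(s,f \right)} = \frac{f + s}{1 + f}$
$x{\left(b,M \right)} = b \left(\frac{6}{7} + \frac{M}{7}\right)$ ($x{\left(b,M \right)} = \frac{6 + M}{1 + 6} b = \frac{6 + M}{7} b = \left(\frac{6}{7} + \frac{M}{7}\right) b = b \left(\frac{6}{7} + \frac{M}{7}\right)$)
$Y{\left(O \right)} = 2$ ($Y{\left(O \right)} = 2 - \left(O + O\right) 0 = 2 - 2 O 0 = 2 - 0 = 2 + 0 = 2$)
$Y{\left(-2 \right)} \left(x{\left(11,0 \right)} + \left(-1 - 5\right) \left(-3\right)\right) = 2 \left(\frac{1}{7} \cdot 11 \left(6 + 0\right) + \left(-1 - 5\right) \left(-3\right)\right) = 2 \left(\frac{1}{7} \cdot 11 \cdot 6 - -18\right) = 2 \left(\frac{66}{7} + 18\right) = 2 \cdot \frac{192}{7} = \frac{384}{7}$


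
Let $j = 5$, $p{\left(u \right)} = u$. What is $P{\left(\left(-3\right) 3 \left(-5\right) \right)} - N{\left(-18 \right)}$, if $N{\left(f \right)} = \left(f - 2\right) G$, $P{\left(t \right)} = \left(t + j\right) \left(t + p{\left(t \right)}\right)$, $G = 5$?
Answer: $4600$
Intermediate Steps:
$P{\left(t \right)} = 2 t \left(5 + t\right)$ ($P{\left(t \right)} = \left(t + 5\right) \left(t + t\right) = \left(5 + t\right) 2 t = 2 t \left(5 + t\right)$)
$N{\left(f \right)} = -10 + 5 f$ ($N{\left(f \right)} = \left(f - 2\right) 5 = \left(-2 + f\right) 5 = -10 + 5 f$)
$P{\left(\left(-3\right) 3 \left(-5\right) \right)} - N{\left(-18 \right)} = 2 \left(-3\right) 3 \left(-5\right) \left(5 + \left(-3\right) 3 \left(-5\right)\right) - \left(-10 + 5 \left(-18\right)\right) = 2 \left(\left(-9\right) \left(-5\right)\right) \left(5 - -45\right) - \left(-10 - 90\right) = 2 \cdot 45 \left(5 + 45\right) - -100 = 2 \cdot 45 \cdot 50 + 100 = 4500 + 100 = 4600$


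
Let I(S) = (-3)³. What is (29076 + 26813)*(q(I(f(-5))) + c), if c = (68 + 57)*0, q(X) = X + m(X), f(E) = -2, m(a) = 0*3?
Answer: -1509003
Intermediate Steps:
m(a) = 0
I(S) = -27
q(X) = X (q(X) = X + 0 = X)
c = 0 (c = 125*0 = 0)
(29076 + 26813)*(q(I(f(-5))) + c) = (29076 + 26813)*(-27 + 0) = 55889*(-27) = -1509003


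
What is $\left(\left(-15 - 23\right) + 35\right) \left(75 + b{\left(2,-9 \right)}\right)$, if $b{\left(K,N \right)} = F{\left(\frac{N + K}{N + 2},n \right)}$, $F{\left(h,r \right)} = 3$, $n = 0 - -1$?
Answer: $-234$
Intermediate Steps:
$n = 1$ ($n = 0 + 1 = 1$)
$b{\left(K,N \right)} = 3$
$\left(\left(-15 - 23\right) + 35\right) \left(75 + b{\left(2,-9 \right)}\right) = \left(\left(-15 - 23\right) + 35\right) \left(75 + 3\right) = \left(-38 + 35\right) 78 = \left(-3\right) 78 = -234$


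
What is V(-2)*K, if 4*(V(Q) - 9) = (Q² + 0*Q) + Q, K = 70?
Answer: 665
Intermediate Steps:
V(Q) = 9 + Q/4 + Q²/4 (V(Q) = 9 + ((Q² + 0*Q) + Q)/4 = 9 + ((Q² + 0) + Q)/4 = 9 + (Q² + Q)/4 = 9 + (Q + Q²)/4 = 9 + (Q/4 + Q²/4) = 9 + Q/4 + Q²/4)
V(-2)*K = (9 + (¼)*(-2) + (¼)*(-2)²)*70 = (9 - ½ + (¼)*4)*70 = (9 - ½ + 1)*70 = (19/2)*70 = 665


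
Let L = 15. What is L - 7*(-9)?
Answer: 78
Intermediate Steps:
L - 7*(-9) = 15 - 7*(-9) = 15 + 63 = 78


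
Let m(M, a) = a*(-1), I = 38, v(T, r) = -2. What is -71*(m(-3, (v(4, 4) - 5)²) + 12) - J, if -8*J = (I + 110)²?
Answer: 5365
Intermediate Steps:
m(M, a) = -a
J = -2738 (J = -(38 + 110)²/8 = -⅛*148² = -⅛*21904 = -2738)
-71*(m(-3, (v(4, 4) - 5)²) + 12) - J = -71*(-(-2 - 5)² + 12) - 1*(-2738) = -71*(-1*(-7)² + 12) + 2738 = -71*(-1*49 + 12) + 2738 = -71*(-49 + 12) + 2738 = -71*(-37) + 2738 = 2627 + 2738 = 5365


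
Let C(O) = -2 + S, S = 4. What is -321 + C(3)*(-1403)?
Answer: -3127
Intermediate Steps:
C(O) = 2 (C(O) = -2 + 4 = 2)
-321 + C(3)*(-1403) = -321 + 2*(-1403) = -321 - 2806 = -3127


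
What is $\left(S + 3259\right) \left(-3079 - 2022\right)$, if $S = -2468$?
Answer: $-4034891$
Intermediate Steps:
$\left(S + 3259\right) \left(-3079 - 2022\right) = \left(-2468 + 3259\right) \left(-3079 - 2022\right) = 791 \left(-5101\right) = -4034891$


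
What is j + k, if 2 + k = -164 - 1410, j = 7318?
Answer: 5742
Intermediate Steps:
k = -1576 (k = -2 + (-164 - 1410) = -2 - 1574 = -1576)
j + k = 7318 - 1576 = 5742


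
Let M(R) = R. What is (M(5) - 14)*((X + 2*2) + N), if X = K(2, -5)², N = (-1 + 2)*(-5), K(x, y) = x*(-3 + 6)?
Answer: -315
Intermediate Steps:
K(x, y) = 3*x (K(x, y) = x*3 = 3*x)
N = -5 (N = 1*(-5) = -5)
X = 36 (X = (3*2)² = 6² = 36)
(M(5) - 14)*((X + 2*2) + N) = (5 - 14)*((36 + 2*2) - 5) = -9*((36 + 4) - 5) = -9*(40 - 5) = -9*35 = -315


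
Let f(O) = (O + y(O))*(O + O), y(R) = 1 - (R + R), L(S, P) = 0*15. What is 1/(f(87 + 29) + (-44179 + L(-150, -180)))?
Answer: -1/70859 ≈ -1.4113e-5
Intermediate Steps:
L(S, P) = 0
y(R) = 1 - 2*R
f(O) = 2*O*(1 - O) (f(O) = (O + (1 - 2*O))*(O + O) = (1 - O)*(2*O) = 2*O*(1 - O))
1/(f(87 + 29) + (-44179 + L(-150, -180))) = 1/(2*(87 + 29)*(1 - (87 + 29)) + (-44179 + 0)) = 1/(2*116*(1 - 1*116) - 44179) = 1/(2*116*(1 - 116) - 44179) = 1/(2*116*(-115) - 44179) = 1/(-26680 - 44179) = 1/(-70859) = -1/70859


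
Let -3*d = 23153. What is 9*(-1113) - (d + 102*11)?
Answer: -10264/3 ≈ -3421.3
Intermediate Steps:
d = -23153/3 (d = -⅓*23153 = -23153/3 ≈ -7717.7)
9*(-1113) - (d + 102*11) = 9*(-1113) - (-23153/3 + 102*11) = -10017 - (-23153/3 + 1122) = -10017 - 1*(-19787/3) = -10017 + 19787/3 = -10264/3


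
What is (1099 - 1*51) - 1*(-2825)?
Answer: 3873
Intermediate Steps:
(1099 - 1*51) - 1*(-2825) = (1099 - 51) + 2825 = 1048 + 2825 = 3873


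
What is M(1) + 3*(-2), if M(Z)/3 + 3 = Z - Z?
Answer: -15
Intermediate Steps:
M(Z) = -9 (M(Z) = -9 + 3*(Z - Z) = -9 + 3*0 = -9 + 0 = -9)
M(1) + 3*(-2) = -9 + 3*(-2) = -9 - 6 = -15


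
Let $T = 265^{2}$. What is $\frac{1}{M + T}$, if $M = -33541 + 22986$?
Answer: $\frac{1}{59670} \approx 1.6759 \cdot 10^{-5}$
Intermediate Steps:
$M = -10555$
$T = 70225$
$\frac{1}{M + T} = \frac{1}{-10555 + 70225} = \frac{1}{59670}$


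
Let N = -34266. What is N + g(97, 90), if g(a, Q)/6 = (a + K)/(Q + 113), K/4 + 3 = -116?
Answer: -6958272/203 ≈ -34277.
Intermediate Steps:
K = -476 (K = -12 + 4*(-116) = -12 - 464 = -476)
g(a, Q) = 6*(-476 + a)/(113 + Q) (g(a, Q) = 6*((a - 476)/(Q + 113)) = 6*((-476 + a)/(113 + Q)) = 6*(-476 + a)/(113 + Q))
N + g(97, 90) = -34266 + 6*(-476 + 97)/(113 + 90) = -34266 + 6*(-379)/203 = -34266 + 6*(1/203)*(-379) = -34266 - 2274/203 = -6958272/203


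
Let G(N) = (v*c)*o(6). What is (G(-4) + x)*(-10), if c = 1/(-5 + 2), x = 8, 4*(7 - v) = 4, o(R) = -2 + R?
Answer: 0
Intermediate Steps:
v = 6 (v = 7 - 1/4*4 = 7 - 1 = 6)
c = -1/3 (c = 1/(-3) = -1/3 ≈ -0.33333)
G(N) = -8 (G(N) = (6*(-1/3))*(-2 + 6) = -2*4 = -8)
(G(-4) + x)*(-10) = (-8 + 8)*(-10) = 0*(-10) = 0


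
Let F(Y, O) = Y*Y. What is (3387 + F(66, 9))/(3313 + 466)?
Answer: 7743/3779 ≈ 2.0490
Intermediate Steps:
F(Y, O) = Y**2
(3387 + F(66, 9))/(3313 + 466) = (3387 + 66**2)/(3313 + 466) = (3387 + 4356)/3779 = 7743*(1/3779) = 7743/3779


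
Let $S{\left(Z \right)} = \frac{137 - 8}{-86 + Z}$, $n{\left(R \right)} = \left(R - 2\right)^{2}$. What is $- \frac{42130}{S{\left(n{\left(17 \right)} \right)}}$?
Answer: $- \frac{5856070}{129} \approx -45396.0$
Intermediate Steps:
$n{\left(R \right)} = \left(-2 + R\right)^{2}$
$S{\left(Z \right)} = \frac{129}{-86 + Z}$
$- \frac{42130}{S{\left(n{\left(17 \right)} \right)}} = - \frac{42130}{129 \frac{1}{-86 + \left(-2 + 17\right)^{2}}} = - \frac{42130}{129 \frac{1}{-86 + 15^{2}}} = - \frac{42130}{129 \frac{1}{-86 + 225}} = - \frac{42130}{129 \cdot \frac{1}{139}} = - \frac{42130}{\frac{129}{139}} = \left(-42130\right) \frac{139}{129} = - \frac{5856070}{129}$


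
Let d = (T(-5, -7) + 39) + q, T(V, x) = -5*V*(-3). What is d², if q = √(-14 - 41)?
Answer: (36 - I*√55)² ≈ 1241.0 - 533.97*I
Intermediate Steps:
q = I*√55 (q = √(-55) = I*√55 ≈ 7.4162*I)
T(V, x) = 15*V
d = -36 + I*√55 (d = (15*(-5) + 39) + I*√55 = (-75 + 39) + I*√55 = -36 + I*√55 ≈ -36.0 + 7.4162*I)
d² = (-36 + I*√55)²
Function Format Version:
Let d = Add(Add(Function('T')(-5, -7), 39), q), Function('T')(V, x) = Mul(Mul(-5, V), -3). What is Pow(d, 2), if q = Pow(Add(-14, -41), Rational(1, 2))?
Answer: Pow(Add(36, Mul(-1, I, Pow(55, Rational(1, 2)))), 2) ≈ Add(1241.0, Mul(-533.97, I))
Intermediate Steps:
q = Mul(I, Pow(55, Rational(1, 2))) (q = Pow(-55, Rational(1, 2)) = Mul(I, Pow(55, Rational(1, 2))) ≈ Mul(7.4162, I))
Function('T')(V, x) = Mul(15, V)
d = Add(-36, Mul(I, Pow(55, Rational(1, 2)))) (d = Add(Add(Mul(15, -5), 39), Mul(I, Pow(55, Rational(1, 2)))) = Add(Add(-75, 39), Mul(I, Pow(55, Rational(1, 2)))) = Add(-36, Mul(I, Pow(55, Rational(1, 2)))) ≈ Add(-36.000, Mul(7.4162, I)))
Pow(d, 2) = Pow(Add(-36, Mul(I, Pow(55, Rational(1, 2)))), 2)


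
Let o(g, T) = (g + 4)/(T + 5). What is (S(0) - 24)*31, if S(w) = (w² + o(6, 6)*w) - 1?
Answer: -775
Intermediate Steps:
o(g, T) = (4 + g)/(5 + T)
S(w) = -1 + w² + 10*w/11 (S(w) = (w² + ((4 + 6)/(5 + 6))*w) - 1 = (w² + (10/11)*w) - 1 = (w² + ((1/11)*10)*w) - 1 = (w² + 10*w/11) - 1 = -1 + w² + 10*w/11)
(S(0) - 24)*31 = ((-1 + 0² + (10/11)*0) - 24)*31 = ((-1 + 0 + 0) - 24)*31 = (-1 - 24)*31 = -25*31 = -775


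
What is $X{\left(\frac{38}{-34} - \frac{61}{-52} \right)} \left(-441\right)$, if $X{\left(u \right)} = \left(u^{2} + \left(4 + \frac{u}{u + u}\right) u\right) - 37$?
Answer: $\frac{12663998109}{781456} \approx 16206.0$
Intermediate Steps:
$X{\left(u \right)} = -37 + u^{2} + \frac{9 u}{2}$ ($X{\left(u \right)} = \left(u^{2} + \left(4 + \frac{u}{2 u}\right) u\right) - 37 = \left(u^{2} + \left(4 + \frac{1}{2 u} u\right) u\right) - 37 = \left(u^{2} + \left(4 + \frac{1}{2}\right) u\right) - 37 = \left(u^{2} + \frac{9 u}{2}\right) - 37 = -37 + u^{2} + \frac{9 u}{2}$)
$X{\left(\frac{38}{-34} - \frac{61}{-52} \right)} \left(-441\right) = \left(-37 + \left(\frac{38}{-34} - \frac{61}{-52}\right)^{2} + \frac{9 \left(\frac{38}{-34} - \frac{61}{-52}\right)}{2}\right) \left(-441\right) = \left(-37 + \left(38 \left(- \frac{1}{34}\right) - - \frac{61}{52}\right)^{2} + \frac{9 \left(38 \left(- \frac{1}{34}\right) - - \frac{61}{52}\right)}{2}\right) \left(-441\right) = \left(-37 + \left(- \frac{19}{17} + \frac{61}{52}\right)^{2} + \frac{9 \left(- \frac{19}{17} + \frac{61}{52}\right)}{2}\right) \left(-441\right) = \left(-37 + \left(\frac{49}{884}\right)^{2} + \frac{9}{2} \cdot \frac{49}{884}\right) \left(-441\right) = \left(-37 + \frac{2401}{781456} + \frac{441}{1768}\right) \left(-441\right) = \left(- \frac{28716549}{781456}\right) \left(-441\right) = \frac{12663998109}{781456}$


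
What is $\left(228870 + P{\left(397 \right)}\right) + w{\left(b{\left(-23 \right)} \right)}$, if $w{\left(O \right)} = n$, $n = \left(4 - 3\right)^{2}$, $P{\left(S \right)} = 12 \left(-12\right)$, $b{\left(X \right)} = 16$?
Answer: $228727$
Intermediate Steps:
$P{\left(S \right)} = -144$
$n = 1$ ($n = 1^{2} = 1$)
$w{\left(O \right)} = 1$
$\left(228870 + P{\left(397 \right)}\right) + w{\left(b{\left(-23 \right)} \right)} = \left(228870 - 144\right) + 1 = 228726 + 1 = 228727$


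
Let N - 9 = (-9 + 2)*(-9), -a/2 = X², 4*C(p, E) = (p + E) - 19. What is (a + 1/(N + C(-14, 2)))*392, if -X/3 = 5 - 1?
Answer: -29012704/257 ≈ -1.1289e+5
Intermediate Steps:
X = -12 (X = -3*(5 - 1) = -3*4 = -12)
C(p, E) = -19/4 + E/4 + p/4 (C(p, E) = ((p + E) - 19)/4 = ((E + p) - 19)/4 = (-19 + E + p)/4 = -19/4 + E/4 + p/4)
a = -288 (a = -2*(-12)² = -2*144 = -288)
N = 72 (N = 9 + (-9 + 2)*(-9) = 9 - 7*(-9) = 9 + 63 = 72)
(a + 1/(N + C(-14, 2)))*392 = (-288 + 1/(72 + (-19/4 + (¼)*2 + (¼)*(-14))))*392 = (-288 + 1/(72 + (-19/4 + ½ - 7/2)))*392 = (-288 + 1/(72 - 31/4))*392 = (-288 + 1/(257/4))*392 = (-288 + 4/257)*392 = -74012/257*392 = -29012704/257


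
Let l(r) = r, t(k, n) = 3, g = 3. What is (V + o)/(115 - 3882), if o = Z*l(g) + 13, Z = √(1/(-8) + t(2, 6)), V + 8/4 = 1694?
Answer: -1705/3767 - 3*√46/15068 ≈ -0.45397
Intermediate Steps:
V = 1692 (V = -2 + 1694 = 1692)
Z = √46/4 (Z = √(1/(-8) + 3) = √(-⅛ + 3) = √(23/8) = √46/4 ≈ 1.6956)
o = 13 + 3*√46/4 (o = (√46/4)*3 + 13 = 3*√46/4 + 13 = 13 + 3*√46/4 ≈ 18.087)
(V + o)/(115 - 3882) = (1692 + (13 + 3*√46/4))/(115 - 3882) = (1705 + 3*√46/4)/(-3767) = (1705 + 3*√46/4)*(-1/3767) = -1705/3767 - 3*√46/15068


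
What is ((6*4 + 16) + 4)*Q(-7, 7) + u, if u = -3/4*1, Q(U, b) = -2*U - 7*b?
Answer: -6163/4 ≈ -1540.8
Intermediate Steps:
Q(U, b) = -7*b - 2*U
u = -3/4 (u = -3*1/4*1 = -3/4*1 = -3/4 ≈ -0.75000)
((6*4 + 16) + 4)*Q(-7, 7) + u = ((6*4 + 16) + 4)*(-7*7 - 2*(-7)) - 3/4 = ((24 + 16) + 4)*(-49 + 14) - 3/4 = (40 + 4)*(-35) - 3/4 = 44*(-35) - 3/4 = -1540 - 3/4 = -6163/4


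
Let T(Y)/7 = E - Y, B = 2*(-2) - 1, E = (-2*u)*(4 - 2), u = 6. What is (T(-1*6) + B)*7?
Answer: -917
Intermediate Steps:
E = -24 (E = (-2*6)*(4 - 2) = -12*2 = -24)
B = -5 (B = -4 - 1 = -5)
T(Y) = -168 - 7*Y (T(Y) = 7*(-24 - Y) = -168 - 7*Y)
(T(-1*6) + B)*7 = ((-168 - (-7)*6) - 5)*7 = ((-168 - 7*(-6)) - 5)*7 = ((-168 + 42) - 5)*7 = (-126 - 5)*7 = -131*7 = -917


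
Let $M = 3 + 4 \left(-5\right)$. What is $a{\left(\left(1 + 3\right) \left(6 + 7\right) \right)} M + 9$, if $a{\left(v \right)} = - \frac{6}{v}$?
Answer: $\frac{285}{26} \approx 10.962$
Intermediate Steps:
$M = -17$ ($M = 3 - 20 = -17$)
$a{\left(\left(1 + 3\right) \left(6 + 7\right) \right)} M + 9 = - \frac{6}{\left(1 + 3\right) \left(6 + 7\right)} \left(-17\right) + 9 = - \frac{6}{4 \cdot 13} \left(-17\right) + 9 = - \frac{6}{52} \left(-17\right) + 9 = \left(-6\right) \frac{1}{52} \left(-17\right) + 9 = \left(- \frac{3}{26}\right) \left(-17\right) + 9 = \frac{51}{26} + 9 = \frac{285}{26}$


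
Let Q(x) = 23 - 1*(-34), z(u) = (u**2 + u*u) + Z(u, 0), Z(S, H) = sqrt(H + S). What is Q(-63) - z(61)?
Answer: -7385 - sqrt(61) ≈ -7392.8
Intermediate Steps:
z(u) = sqrt(u) + 2*u**2 (z(u) = (u**2 + u*u) + sqrt(0 + u) = (u**2 + u**2) + sqrt(u) = 2*u**2 + sqrt(u) = sqrt(u) + 2*u**2)
Q(x) = 57 (Q(x) = 23 + 34 = 57)
Q(-63) - z(61) = 57 - (sqrt(61) + 2*61**2) = 57 - (sqrt(61) + 2*3721) = 57 - (sqrt(61) + 7442) = 57 - (7442 + sqrt(61)) = 57 + (-7442 - sqrt(61)) = -7385 - sqrt(61)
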